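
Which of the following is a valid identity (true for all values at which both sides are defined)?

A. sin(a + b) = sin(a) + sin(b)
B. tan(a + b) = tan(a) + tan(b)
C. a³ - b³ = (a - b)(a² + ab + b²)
C

A: fails at (2, 7) — LHS = sin(9) ≈ 0.4121, RHS = sin(7) + sin(2) ≈ 1.566.
B: fails at (2, 7) — LHS = tan(9) ≈ -0.4523, RHS = tan(2) + tan(7) ≈ -1.314.
C: holds — e.g. at (0, 1), both sides equal -1.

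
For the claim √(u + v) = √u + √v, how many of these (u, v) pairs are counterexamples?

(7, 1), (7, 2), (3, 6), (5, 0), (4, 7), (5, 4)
5

Testing each pair:
(7, 1): LHS = 2·√(2) ≈ 2.828, RHS = 1 + √(7) ≈ 3.646 → counterexample
(7, 2): LHS = 3, RHS = √(2) + √(7) ≈ 4.06 → counterexample
(3, 6): LHS = 3, RHS = √(3) + √(6) ≈ 4.182 → counterexample
(5, 0): LHS = √(5) ≈ 2.236, RHS = √(5) ≈ 2.236 → satisfies claim
(4, 7): LHS = √(11) ≈ 3.317, RHS = 2 + √(7) ≈ 4.646 → counterexample
(5, 4): LHS = 3, RHS = 2 + √(5) ≈ 4.236 → counterexample

That makes 5 counterexamples.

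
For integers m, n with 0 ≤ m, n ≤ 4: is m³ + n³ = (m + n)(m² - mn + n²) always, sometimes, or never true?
Always true

The identity holds for every pair in the range. For instance at (m, n) = (0, 1): both sides equal 1.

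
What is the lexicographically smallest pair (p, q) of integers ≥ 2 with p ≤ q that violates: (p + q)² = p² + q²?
Substituting (2, 2) into the claim:
LHS = (2 + 2)² = 16
RHS = 2² + 2² = 8

Since LHS ≠ RHS, this pair disproves the claim, and no lexicographically smaller pair (p ≤ q, integers ≥ 2) does.

For instance (2, 6) is also a counterexample (LHS = 64, RHS = 40), but it's lexicographically larger.

Answer: (p, q) = (2, 2)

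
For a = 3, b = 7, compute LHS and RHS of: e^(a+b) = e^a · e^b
LHS = e^(3+7) = e^10 ≈ 22026.5
RHS = e^3 · e^7 = e^10 ≈ 22026.5

LHS = RHS: the two sides agree.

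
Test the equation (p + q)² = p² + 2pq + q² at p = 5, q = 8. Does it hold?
Substituting p = 5, q = 8:

LHS = (5 + 8)² = 169
RHS = 5² + 2·5·8 + 8² = 169

LHS = RHS, so the equation holds at this point.

Answer: Holds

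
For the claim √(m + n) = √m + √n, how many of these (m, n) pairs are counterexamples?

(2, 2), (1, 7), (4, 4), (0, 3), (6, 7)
Testing each pair:
(2, 2): LHS = 2, RHS = 2·√(2) ≈ 2.828 → counterexample
(1, 7): LHS = 2·√(2) ≈ 2.828, RHS = 1 + √(7) ≈ 3.646 → counterexample
(4, 4): LHS = 2·√(2) ≈ 2.828, RHS = 4 → counterexample
(0, 3): LHS = √(3) ≈ 1.732, RHS = √(3) ≈ 1.732 → satisfies claim
(6, 7): LHS = √(13) ≈ 3.606, RHS = √(6) + √(7) ≈ 5.095 → counterexample

That makes 4 counterexamples.

Answer: 4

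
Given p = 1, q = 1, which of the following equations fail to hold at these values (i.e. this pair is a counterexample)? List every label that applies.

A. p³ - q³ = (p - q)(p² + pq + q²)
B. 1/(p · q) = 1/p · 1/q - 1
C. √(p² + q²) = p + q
B, C

Evaluating each claim at the given values:
A. LHS = 0, RHS = 0 → holds here (LHS = RHS)
B. LHS = 1, RHS = 0 → fails here (LHS ≠ RHS)
C. LHS = √(2) ≈ 1.414, RHS = 2 → fails here (LHS ≠ RHS)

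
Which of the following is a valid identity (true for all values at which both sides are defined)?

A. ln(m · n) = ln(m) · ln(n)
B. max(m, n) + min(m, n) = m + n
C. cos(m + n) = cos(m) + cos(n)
B

A: fails at (3, 3) — LHS = ln(9) ≈ 2.197, RHS = ln(3)² ≈ 1.207.
B: holds — e.g. at (4, 4), both sides equal 8.
C: fails at (6, 7) — LHS = cos(13) ≈ 0.9074, RHS = cos(7) + cos(6) ≈ 1.714.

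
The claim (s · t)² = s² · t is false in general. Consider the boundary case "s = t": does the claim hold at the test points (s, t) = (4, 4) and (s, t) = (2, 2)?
No, fails at both test points

At (4, 4): LHS = 256 ≠ RHS = 64
At (2, 2): LHS = 16 ≠ RHS = 8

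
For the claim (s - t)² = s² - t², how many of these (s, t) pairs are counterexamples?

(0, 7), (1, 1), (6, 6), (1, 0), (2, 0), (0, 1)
2

Testing each pair:
(0, 7): LHS = 49, RHS = -49 → counterexample
(1, 1): LHS = 0, RHS = 0 → satisfies claim
(6, 6): LHS = 0, RHS = 0 → satisfies claim
(1, 0): LHS = 1, RHS = 1 → satisfies claim
(2, 0): LHS = 4, RHS = 4 → satisfies claim
(0, 1): LHS = 1, RHS = -1 → counterexample

That makes 2 counterexamples.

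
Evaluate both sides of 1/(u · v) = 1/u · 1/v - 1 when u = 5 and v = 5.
LHS = 1/(5 · 5) = 1/25
RHS = 1/5 · 1/5 - 1 = -24/25

LHS ≠ RHS, so the equation does not hold here.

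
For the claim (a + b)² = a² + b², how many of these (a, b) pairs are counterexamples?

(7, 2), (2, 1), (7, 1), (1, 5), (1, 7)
5

Testing each pair:
(7, 2): LHS = 81, RHS = 53 → counterexample
(2, 1): LHS = 9, RHS = 5 → counterexample
(7, 1): LHS = 64, RHS = 50 → counterexample
(1, 5): LHS = 36, RHS = 26 → counterexample
(1, 7): LHS = 64, RHS = 50 → counterexample

That makes 5 counterexamples.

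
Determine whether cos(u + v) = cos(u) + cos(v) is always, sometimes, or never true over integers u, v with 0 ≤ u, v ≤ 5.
Never true

The claim fails for every pair in the range. For instance at (u, v) = (4, 1): LHS = cos(5) ≈ 0.2837, RHS = cos(4) + cos(1) ≈ -0.1133.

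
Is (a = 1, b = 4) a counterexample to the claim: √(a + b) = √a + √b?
Substituting a = 1, b = 4:
LHS = √(1 + 4) = √(5) ≈ 2.236
RHS = √1 + √4 = 3

Since LHS ≠ RHS, this pair disproves the claim.

Answer: Yes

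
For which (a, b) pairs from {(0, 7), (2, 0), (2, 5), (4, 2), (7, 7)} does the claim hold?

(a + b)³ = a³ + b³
(0, 7), (2, 0)

Testing each pair:
(0, 7): LHS = 343, RHS = 343 → holds
(2, 0): LHS = 8, RHS = 8 → holds
(2, 5): LHS = 343, RHS = 133 → fails
(4, 2): LHS = 216, RHS = 72 → fails
(7, 7): LHS = 2744, RHS = 686 → fails

2 of 5 pairs satisfy the claim.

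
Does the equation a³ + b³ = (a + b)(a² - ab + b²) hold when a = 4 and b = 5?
Substituting a = 4, b = 5:

LHS = 4³ + 5³ = 189
RHS = (4 + 5)(4² - 4·5 + 5²) = 189

LHS = RHS, so the equation holds at this point.

Answer: Holds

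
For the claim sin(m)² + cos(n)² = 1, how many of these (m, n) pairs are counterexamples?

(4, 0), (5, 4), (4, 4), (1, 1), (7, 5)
3

Testing each pair:
(4, 0): LHS = sin(4)² + 1 ≈ 1.573, RHS = 1 → counterexample
(5, 4): LHS = cos(4)² + sin(5)² ≈ 1.347, RHS = 1 → counterexample
(4, 4): LHS = cos(4)² + sin(4)² = 1, RHS = 1 → satisfies claim
(1, 1): LHS = cos(1)² + sin(1)² = 1, RHS = 1 → satisfies claim
(7, 5): LHS = cos(5)² + sin(7)² ≈ 0.5121, RHS = 1 → counterexample

That makes 3 counterexamples.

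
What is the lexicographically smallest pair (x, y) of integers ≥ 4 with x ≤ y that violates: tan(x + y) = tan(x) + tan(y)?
(x, y) = (4, 4)

Substituting (4, 4) into the claim:
LHS = tan(4 + 4) = tan(8) ≈ -6.8
RHS = tan(4) + tan(4) = 2·tan(4) ≈ 2.316

Since LHS ≠ RHS, this pair disproves the claim, and no lexicographically smaller pair (x ≤ y, integers ≥ 4) does.

For instance (5, 5) is also a counterexample (LHS = tan(10) ≈ 0.6484, RHS = 2·tan(5) ≈ -6.761), but it's lexicographically larger.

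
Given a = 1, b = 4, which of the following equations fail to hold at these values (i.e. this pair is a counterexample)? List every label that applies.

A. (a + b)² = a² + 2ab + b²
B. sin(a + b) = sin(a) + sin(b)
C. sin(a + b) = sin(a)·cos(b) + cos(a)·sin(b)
B

Evaluating each claim at the given values:
A. LHS = 25, RHS = 25 → holds here (LHS = RHS)
B. LHS = sin(5) ≈ -0.9589, RHS = sin(4) + sin(1) ≈ 0.08467 → fails here (LHS ≠ RHS)
C. LHS = sin(5) ≈ -0.9589, RHS = sin(1)·cos(4) + sin(4)·cos(1) ≈ -0.9589 → holds here (LHS = RHS)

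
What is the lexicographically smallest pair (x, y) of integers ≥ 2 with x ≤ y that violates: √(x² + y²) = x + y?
(x, y) = (2, 2)

Substituting (2, 2) into the claim:
LHS = √(2² + 2²) = 2·√(2) ≈ 2.828
RHS = 2 + 2 = 4

Since LHS ≠ RHS, this pair disproves the claim, and no lexicographically smaller pair (x ≤ y, integers ≥ 2) does.

For instance (3, 4) is also a counterexample (LHS = 5, RHS = 7), but it's lexicographically larger.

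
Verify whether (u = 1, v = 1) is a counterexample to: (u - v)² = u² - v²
Substituting u = 1, v = 1:
LHS = (1 - 1)² = 0
RHS = 1² - 1² = 0

The sides agree, so this pair does not disprove the claim.

Answer: No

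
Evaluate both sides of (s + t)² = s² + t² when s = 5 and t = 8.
LHS = (5 + 8)² = 169
RHS = 5² + 8² = 89

LHS ≠ RHS, so the equation does not hold here.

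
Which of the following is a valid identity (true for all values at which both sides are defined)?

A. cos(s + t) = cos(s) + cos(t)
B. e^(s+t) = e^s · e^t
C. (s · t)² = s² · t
A: fails at (2, 7) — LHS = cos(9) ≈ -0.9111, RHS = cos(2) + cos(7) ≈ 0.3378.
B: holds — e.g. at (2, 2), both sides equal e^4 ≈ 54.6.
C: fails at (2, 3) — LHS = 36, RHS = 12.

Answer: B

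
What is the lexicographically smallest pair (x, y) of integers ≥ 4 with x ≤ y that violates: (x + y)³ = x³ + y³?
(x, y) = (4, 4)

Substituting (4, 4) into the claim:
LHS = (4 + 4)³ = 512
RHS = 4³ + 4³ = 128

Since LHS ≠ RHS, this pair disproves the claim, and no lexicographically smaller pair (x ≤ y, integers ≥ 4) does.

For instance (7, 7) is also a counterexample (LHS = 2744, RHS = 686), but it's lexicographically larger.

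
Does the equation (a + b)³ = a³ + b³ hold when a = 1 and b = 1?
Substituting a = 1, b = 1:

LHS = (1 + 1)³ = 8
RHS = 1³ + 1³ = 2

LHS ≠ RHS, so the equation does not hold at this point.

Answer: Fails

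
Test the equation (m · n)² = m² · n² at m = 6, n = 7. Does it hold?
Holds

Substituting m = 6, n = 7:

LHS = (6 · 7)² = 1764
RHS = 6² · 7² = 1764

LHS = RHS, so the equation holds at this point.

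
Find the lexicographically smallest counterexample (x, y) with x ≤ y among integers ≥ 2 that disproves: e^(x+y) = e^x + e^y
(x, y) = (2, 2)

Substituting (2, 2) into the claim:
LHS = e^(2+2) = e^4 ≈ 54.6
RHS = e^2 + e^2 = 2·e^2 ≈ 14.78

Since LHS ≠ RHS, this pair disproves the claim, and no lexicographically smaller pair (x ≤ y, integers ≥ 2) does.

For instance (2, 6) is also a counterexample (LHS = e^8 ≈ 2981, RHS = e^2 + e^6 ≈ 410.8), but it's lexicographically larger.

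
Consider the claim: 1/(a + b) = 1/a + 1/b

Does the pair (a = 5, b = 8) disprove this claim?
Substituting a = 5, b = 8:
LHS = 1/(5 + 8) = 1/13
RHS = 1/5 + 1/8 = 13/40

Since LHS ≠ RHS, this pair disproves the claim.

Answer: Yes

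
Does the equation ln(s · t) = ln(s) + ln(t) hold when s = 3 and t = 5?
Substituting s = 3, t = 5:

LHS = ln(3 · 5) = ln(15) ≈ 2.708
RHS = ln(3) + ln(5) ≈ 2.708

LHS = RHS, so the equation holds at this point.

Answer: Holds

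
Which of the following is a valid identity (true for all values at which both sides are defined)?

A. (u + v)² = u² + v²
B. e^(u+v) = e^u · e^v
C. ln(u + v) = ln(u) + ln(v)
A: fails at (2, 4) — LHS = 36, RHS = 20.
B: holds — e.g. at (6, 7), both sides equal e^13 ≈ 442413.4.
C: fails at (1, 3) — LHS = ln(4) ≈ 1.386, RHS = ln(3) ≈ 1.099.

Answer: B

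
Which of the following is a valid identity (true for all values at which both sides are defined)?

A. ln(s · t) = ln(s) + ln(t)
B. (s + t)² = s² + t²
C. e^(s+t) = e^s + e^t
A: holds — e.g. at (1, 1), both sides equal 0.
B: fails at (2, 7) — LHS = 81, RHS = 53.
C: fails at (3, 3) — LHS = e^6 ≈ 403.4, RHS = 2·e^3 ≈ 40.17.

Answer: A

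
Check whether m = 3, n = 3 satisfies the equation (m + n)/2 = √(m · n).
Substituting m = 3, n = 3:

LHS = (3 + 3)/2 = 3
RHS = √(3 · 3) = 3

LHS = RHS, so the equation holds at this point.

Answer: Holds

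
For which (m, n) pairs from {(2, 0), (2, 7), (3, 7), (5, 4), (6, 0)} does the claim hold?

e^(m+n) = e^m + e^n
Testing each pair:
(2, 0): LHS = e^2 ≈ 7.389, RHS = 1 + e^2 ≈ 8.389 → fails
(2, 7): LHS = e^9 ≈ 8103, RHS = e^2 + e^7 ≈ 1104 → fails
(3, 7): LHS = e^10 ≈ 22026.5, RHS = e^3 + e^7 ≈ 1117 → fails
(5, 4): LHS = e^9 ≈ 8103, RHS = e^4 + e^5 ≈ 203 → fails
(6, 0): LHS = e^6 ≈ 403.4, RHS = 1 + e^6 ≈ 404.4 → fails

No pair satisfies the claim.

Answer: None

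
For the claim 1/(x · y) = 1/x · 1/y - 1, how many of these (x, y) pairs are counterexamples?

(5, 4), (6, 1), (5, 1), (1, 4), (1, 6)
Testing each pair:
(5, 4): LHS = 1/20, RHS = -19/20 → counterexample
(6, 1): LHS = 1/6, RHS = -5/6 → counterexample
(5, 1): LHS = 1/5, RHS = -4/5 → counterexample
(1, 4): LHS = 1/4, RHS = -3/4 → counterexample
(1, 6): LHS = 1/6, RHS = -5/6 → counterexample

That makes 5 counterexamples.

Answer: 5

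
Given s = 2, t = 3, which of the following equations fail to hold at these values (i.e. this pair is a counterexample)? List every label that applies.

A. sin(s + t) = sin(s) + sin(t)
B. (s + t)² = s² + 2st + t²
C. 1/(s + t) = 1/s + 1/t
A, C

Evaluating each claim at the given values:
A. LHS = sin(5) ≈ -0.9589, RHS = sin(3) + sin(2) ≈ 1.05 → fails here (LHS ≠ RHS)
B. LHS = 25, RHS = 25 → holds here (LHS = RHS)
C. LHS = 1/5, RHS = 5/6 → fails here (LHS ≠ RHS)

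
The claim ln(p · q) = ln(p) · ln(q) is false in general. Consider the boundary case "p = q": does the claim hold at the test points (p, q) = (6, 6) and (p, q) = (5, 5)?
No, fails at both test points

At (6, 6): LHS = ln(36) ≈ 3.584 ≠ RHS = ln(6)² ≈ 3.21
At (5, 5): LHS = ln(25) ≈ 3.219 ≠ RHS = ln(5)² ≈ 2.59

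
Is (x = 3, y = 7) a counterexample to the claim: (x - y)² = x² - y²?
Substituting x = 3, y = 7:
LHS = (3 - 7)² = 16
RHS = 3² - 7² = -40

Since LHS ≠ RHS, this pair disproves the claim.

Answer: Yes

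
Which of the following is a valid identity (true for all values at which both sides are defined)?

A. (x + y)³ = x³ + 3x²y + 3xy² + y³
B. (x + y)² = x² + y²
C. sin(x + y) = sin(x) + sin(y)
A

A: holds — e.g. at (3, 7), both sides equal 1000.
B: fails at (4, 6) — LHS = 100, RHS = 52.
C: fails at (1, 4) — LHS = sin(5) ≈ -0.9589, RHS = sin(4) + sin(1) ≈ 0.08467.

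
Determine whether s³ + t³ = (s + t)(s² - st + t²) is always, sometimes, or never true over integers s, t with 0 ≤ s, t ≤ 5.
The identity holds for every pair in the range. For instance at (s, t) = (1, 0): both sides equal 1.

Answer: Always true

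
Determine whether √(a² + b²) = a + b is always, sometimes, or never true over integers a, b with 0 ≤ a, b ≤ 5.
It holds at (a, b) = (0, 1) (both sides equal 1), but fails at (a, b) = (4, 5) (LHS = √(41) ≈ 6.403, RHS = 9).

Answer: Sometimes true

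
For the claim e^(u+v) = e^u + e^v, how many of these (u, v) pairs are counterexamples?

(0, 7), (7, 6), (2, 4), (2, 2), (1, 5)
Testing each pair:
(0, 7): LHS = e^7 ≈ 1097, RHS = 1 + e^7 ≈ 1098 → counterexample
(7, 6): LHS = e^13 ≈ 442413.4, RHS = e^6 + e^7 ≈ 1500 → counterexample
(2, 4): LHS = e^6 ≈ 403.4, RHS = e^2 + e^4 ≈ 61.99 → counterexample
(2, 2): LHS = e^4 ≈ 54.6, RHS = 2·e^2 ≈ 14.78 → counterexample
(1, 5): LHS = e^6 ≈ 403.4, RHS = e + e^5 ≈ 151.1 → counterexample

That makes 5 counterexamples.

Answer: 5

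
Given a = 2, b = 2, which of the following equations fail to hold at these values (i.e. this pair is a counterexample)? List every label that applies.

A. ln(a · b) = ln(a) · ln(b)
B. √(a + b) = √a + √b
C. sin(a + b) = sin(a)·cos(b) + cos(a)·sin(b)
Evaluating each claim at the given values:
A. LHS = ln(4) ≈ 1.386, RHS = ln(2)² ≈ 0.4805 → fails here (LHS ≠ RHS)
B. LHS = 2, RHS = 2·√(2) ≈ 2.828 → fails here (LHS ≠ RHS)
C. LHS = sin(4) ≈ -0.7568, RHS = 2·sin(2)·cos(2) ≈ -0.7568 → holds here (LHS = RHS)

Answer: A, B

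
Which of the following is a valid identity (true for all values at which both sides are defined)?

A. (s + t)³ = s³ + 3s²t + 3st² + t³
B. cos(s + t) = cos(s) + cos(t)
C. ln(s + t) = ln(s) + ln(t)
A

A: holds — e.g. at (4, 5), both sides equal 729.
B: fails at (5, 8) — LHS = cos(13) ≈ 0.9074, RHS = cos(8) + cos(5) ≈ 0.1382.
C: fails at (2, 4) — LHS = ln(6) ≈ 1.792, RHS = ln(2) + ln(4) ≈ 2.079.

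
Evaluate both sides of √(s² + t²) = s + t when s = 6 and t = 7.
LHS = √(6² + 7²) = √(85) ≈ 9.22
RHS = 6 + 7 = 13

LHS ≠ RHS (they differ by about 3.78), so the equation does not hold here.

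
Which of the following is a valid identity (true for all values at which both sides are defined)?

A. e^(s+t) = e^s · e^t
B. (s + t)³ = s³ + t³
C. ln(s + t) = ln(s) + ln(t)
A

A: holds — e.g. at (1, 4), both sides equal e^5 ≈ 148.4.
B: fails at (1, 2) — LHS = 27, RHS = 9.
C: fails at (3, 7) — LHS = ln(10) ≈ 2.303, RHS = ln(3) + ln(7) ≈ 3.045.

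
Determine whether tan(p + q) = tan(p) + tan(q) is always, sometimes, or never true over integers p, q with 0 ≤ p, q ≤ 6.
Sometimes true

It holds at (p, q) = (0, 1) (both sides equal tan(1) ≈ 1.557), but fails at (p, q) = (6, 2) (LHS = tan(8) ≈ -6.8, RHS = tan(2) + tan(6) ≈ -2.476).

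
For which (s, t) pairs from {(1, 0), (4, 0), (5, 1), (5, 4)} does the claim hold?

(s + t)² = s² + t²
(1, 0), (4, 0)

Testing each pair:
(1, 0): LHS = 1, RHS = 1 → holds
(4, 0): LHS = 16, RHS = 16 → holds
(5, 1): LHS = 36, RHS = 26 → fails
(5, 4): LHS = 81, RHS = 41 → fails

2 of 4 pairs satisfy the claim.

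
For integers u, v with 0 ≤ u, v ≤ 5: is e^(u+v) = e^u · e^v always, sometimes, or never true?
Always true

The identity holds for every pair in the range. For instance at (u, v) = (2, 2): both sides equal e^4 ≈ 54.6.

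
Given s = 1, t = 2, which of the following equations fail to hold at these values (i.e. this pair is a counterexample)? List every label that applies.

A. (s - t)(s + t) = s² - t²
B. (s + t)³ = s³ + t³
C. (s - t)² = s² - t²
Evaluating each claim at the given values:
A. LHS = -3, RHS = -3 → holds here (LHS = RHS)
B. LHS = 27, RHS = 9 → fails here (LHS ≠ RHS)
C. LHS = 1, RHS = -3 → fails here (LHS ≠ RHS)

Answer: B, C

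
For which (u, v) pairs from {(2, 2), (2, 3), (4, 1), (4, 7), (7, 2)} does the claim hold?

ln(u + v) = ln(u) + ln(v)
(2, 2)

Testing each pair:
(2, 2): LHS = ln(4) ≈ 1.386, RHS = 2·ln(2) ≈ 1.386 → holds
(2, 3): LHS = ln(5) ≈ 1.609, RHS = ln(2) + ln(3) ≈ 1.792 → fails
(4, 1): LHS = ln(5) ≈ 1.609, RHS = ln(4) ≈ 1.386 → fails
(4, 7): LHS = ln(11) ≈ 2.398, RHS = ln(4) + ln(7) ≈ 3.332 → fails
(7, 2): LHS = ln(9) ≈ 2.197, RHS = ln(2) + ln(7) ≈ 2.639 → fails

1 of 5 pairs satisfies the claim.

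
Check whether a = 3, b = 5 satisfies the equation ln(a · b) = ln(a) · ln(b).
Substituting a = 3, b = 5:

LHS = ln(3 · 5) = ln(15) ≈ 2.708
RHS = ln(3) · ln(5) ≈ 1.768

LHS ≠ RHS, so the equation does not hold at this point.

Answer: Fails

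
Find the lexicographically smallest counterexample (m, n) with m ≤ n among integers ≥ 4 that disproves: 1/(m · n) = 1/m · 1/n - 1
Substituting (4, 4) into the claim:
LHS = 1/(4 · 4) = 1/16
RHS = 1/4 · 1/4 - 1 = -15/16

Since LHS ≠ RHS, this pair disproves the claim, and no lexicographically smaller pair (m ≤ n, integers ≥ 4) does.

For instance (7, 7) is also a counterexample (LHS = 1/49, RHS = -48/49), but it's lexicographically larger.

Answer: (m, n) = (4, 4)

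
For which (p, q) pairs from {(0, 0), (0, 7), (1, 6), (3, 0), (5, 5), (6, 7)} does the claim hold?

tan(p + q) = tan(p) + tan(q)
Testing each pair:
(0, 0): LHS = 0, RHS = 0 → holds
(0, 7): LHS = tan(7) ≈ 0.8714, RHS = tan(7) ≈ 0.8714 → holds
(1, 6): LHS = tan(7) ≈ 0.8714, RHS = tan(6) + tan(1) ≈ 1.266 → fails
(3, 0): LHS = tan(3) ≈ -0.1425, RHS = tan(3) ≈ -0.1425 → holds
(5, 5): LHS = tan(10) ≈ 0.6484, RHS = 2·tan(5) ≈ -6.761 → fails
(6, 7): LHS = tan(13) ≈ 0.463, RHS = tan(6) + tan(7) ≈ 0.5804 → fails

3 of 6 pairs satisfy the claim.

Answer: (0, 0), (0, 7), (3, 0)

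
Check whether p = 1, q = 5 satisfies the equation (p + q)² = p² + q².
Fails

Substituting p = 1, q = 5:

LHS = (1 + 5)² = 36
RHS = 1² + 5² = 26

LHS ≠ RHS, so the equation does not hold at this point.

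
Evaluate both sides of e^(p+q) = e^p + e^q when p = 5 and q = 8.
LHS = e^(5+8) = e^13 ≈ 442413.4
RHS = e^5 + e^8 ≈ 3129

LHS ≠ RHS (they differ by about 439284.0), so the equation does not hold here.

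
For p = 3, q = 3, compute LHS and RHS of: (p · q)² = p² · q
LHS = (3 · 3)² = 81
RHS = 3² · 3 = 27

LHS ≠ RHS, so the equation does not hold here.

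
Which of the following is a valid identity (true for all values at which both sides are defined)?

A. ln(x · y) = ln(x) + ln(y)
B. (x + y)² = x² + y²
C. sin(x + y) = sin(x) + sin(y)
A: holds — e.g. at (1, 4), both sides equal ln(4) ≈ 1.386.
B: fails at (5, 5) — LHS = 100, RHS = 50.
C: fails at (2, 7) — LHS = sin(9) ≈ 0.4121, RHS = sin(7) + sin(2) ≈ 1.566.

Answer: A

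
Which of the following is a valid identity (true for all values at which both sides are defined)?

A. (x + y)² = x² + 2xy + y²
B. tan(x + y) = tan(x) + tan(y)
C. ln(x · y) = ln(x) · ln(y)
A

A: holds — e.g. at (2, 5), both sides equal 49.
B: fails at (2, 7) — LHS = tan(9) ≈ -0.4523, RHS = tan(2) + tan(7) ≈ -1.314.
C: fails at (2, 3) — LHS = ln(6) ≈ 1.792, RHS = ln(2)·ln(3) ≈ 0.7615.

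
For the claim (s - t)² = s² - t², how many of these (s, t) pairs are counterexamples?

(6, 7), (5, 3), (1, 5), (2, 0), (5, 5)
Testing each pair:
(6, 7): LHS = 1, RHS = -13 → counterexample
(5, 3): LHS = 4, RHS = 16 → counterexample
(1, 5): LHS = 16, RHS = -24 → counterexample
(2, 0): LHS = 4, RHS = 4 → satisfies claim
(5, 5): LHS = 0, RHS = 0 → satisfies claim

That makes 3 counterexamples.

Answer: 3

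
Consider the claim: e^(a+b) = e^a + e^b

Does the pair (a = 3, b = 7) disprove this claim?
Substituting a = 3, b = 7:
LHS = e^(3+7) = e^10 ≈ 22026.5
RHS = e^3 + e^7 ≈ 1117

Since LHS ≠ RHS, this pair disproves the claim.

Answer: Yes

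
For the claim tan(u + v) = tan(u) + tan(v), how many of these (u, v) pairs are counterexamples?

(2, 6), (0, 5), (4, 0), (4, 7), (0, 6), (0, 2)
Testing each pair:
(2, 6): LHS = tan(8) ≈ -6.8, RHS = tan(2) + tan(6) ≈ -2.476 → counterexample
(0, 5): LHS = tan(5) ≈ -3.381, RHS = tan(5) ≈ -3.381 → satisfies claim
(4, 0): LHS = tan(4) ≈ 1.158, RHS = tan(4) ≈ 1.158 → satisfies claim
(4, 7): LHS = tan(11) ≈ -226, RHS = tan(7) + tan(4) ≈ 2.029 → counterexample
(0, 6): LHS = tan(6) ≈ -0.291, RHS = tan(6) ≈ -0.291 → satisfies claim
(0, 2): LHS = tan(2) ≈ -2.185, RHS = tan(2) ≈ -2.185 → satisfies claim

That makes 2 counterexamples.

Answer: 2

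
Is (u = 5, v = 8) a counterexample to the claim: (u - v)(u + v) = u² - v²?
No

Substituting u = 5, v = 8:
LHS = (5 - 8)(5 + 8) = -39
RHS = 5² - 8² = -39

The sides agree, so this pair does not disprove the claim.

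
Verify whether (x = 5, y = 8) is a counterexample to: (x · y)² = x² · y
Substituting x = 5, y = 8:
LHS = (5 · 8)² = 1600
RHS = 5² · 8 = 200

Since LHS ≠ RHS, this pair disproves the claim.

Answer: Yes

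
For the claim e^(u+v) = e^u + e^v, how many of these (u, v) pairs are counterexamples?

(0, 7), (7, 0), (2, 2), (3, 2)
4

Testing each pair:
(0, 7): LHS = e^7 ≈ 1097, RHS = 1 + e^7 ≈ 1098 → counterexample
(7, 0): LHS = e^7 ≈ 1097, RHS = 1 + e^7 ≈ 1098 → counterexample
(2, 2): LHS = e^4 ≈ 54.6, RHS = 2·e^2 ≈ 14.78 → counterexample
(3, 2): LHS = e^5 ≈ 148.4, RHS = e^2 + e^3 ≈ 27.47 → counterexample

That makes 4 counterexamples.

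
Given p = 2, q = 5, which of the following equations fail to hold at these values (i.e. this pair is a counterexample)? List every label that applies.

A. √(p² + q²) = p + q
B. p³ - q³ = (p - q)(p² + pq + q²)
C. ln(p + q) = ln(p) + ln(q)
Evaluating each claim at the given values:
A. LHS = √(29) ≈ 5.385, RHS = 7 → fails here (LHS ≠ RHS)
B. LHS = -117, RHS = -117 → holds here (LHS = RHS)
C. LHS = ln(7) ≈ 1.946, RHS = ln(2) + ln(5) ≈ 2.303 → fails here (LHS ≠ RHS)

Answer: A, C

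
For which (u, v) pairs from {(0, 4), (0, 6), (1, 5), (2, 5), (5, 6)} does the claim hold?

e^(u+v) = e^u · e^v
All pairs

Testing each pair:
(0, 4): LHS = e^4 ≈ 54.6, RHS = e^4 ≈ 54.6 → holds
(0, 6): LHS = e^6 ≈ 403.4, RHS = e^6 ≈ 403.4 → holds
(1, 5): LHS = e^6 ≈ 403.4, RHS = e^6 ≈ 403.4 → holds
(2, 5): LHS = e^7 ≈ 1097, RHS = e^7 ≈ 1097 → holds
(5, 6): LHS = e^11 ≈ 59874.1, RHS = e^11 ≈ 59874.1 → holds

Every pair satisfies the claim.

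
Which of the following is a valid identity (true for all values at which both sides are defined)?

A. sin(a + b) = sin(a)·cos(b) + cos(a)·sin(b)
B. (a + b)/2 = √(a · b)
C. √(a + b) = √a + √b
A

A: holds — e.g. at (1, 2), both sides equal sin(3) ≈ 0.1411.
B: fails at (2, 3) — LHS = 5/2, RHS = √(6) ≈ 2.449.
C: fails at (1, 4) — LHS = √(5) ≈ 2.236, RHS = 3.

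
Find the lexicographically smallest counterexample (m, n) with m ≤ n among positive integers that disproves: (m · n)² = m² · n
(m, n) = (1, 2)

Substituting (1, 2) into the claim:
LHS = (1 · 2)² = 4
RHS = 1² · 2 = 2

Since LHS ≠ RHS, this pair disproves the claim, and no lexicographically smaller pair (m ≤ n, positive integers) does.

For instance (3, 7) is also a counterexample (LHS = 441, RHS = 63), but it's lexicographically larger.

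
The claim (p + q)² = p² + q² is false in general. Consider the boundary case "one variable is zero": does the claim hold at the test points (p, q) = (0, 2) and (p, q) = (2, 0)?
At (0, 2): LHS = 4, RHS = 4 → equal
At (2, 0): LHS = 4, RHS = 4 → equal

So the claim does hold at both of these boundary points, even though it is not an identity.

Answer: Yes, holds at both test points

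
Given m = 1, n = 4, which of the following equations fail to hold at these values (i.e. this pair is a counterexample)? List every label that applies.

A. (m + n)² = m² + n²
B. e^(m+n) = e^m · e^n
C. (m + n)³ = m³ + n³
Evaluating each claim at the given values:
A. LHS = 25, RHS = 17 → fails here (LHS ≠ RHS)
B. LHS = e^5 ≈ 148.4, RHS = e^5 ≈ 148.4 → holds here (LHS = RHS)
C. LHS = 125, RHS = 65 → fails here (LHS ≠ RHS)

Answer: A, C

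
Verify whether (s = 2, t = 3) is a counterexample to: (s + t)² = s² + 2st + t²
Substituting s = 2, t = 3:
LHS = (2 + 3)² = 25
RHS = 2² + 2·2·3 + 3² = 25

The sides agree, so this pair does not disprove the claim.

Answer: No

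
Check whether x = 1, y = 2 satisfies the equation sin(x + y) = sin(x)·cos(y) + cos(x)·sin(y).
Holds

Substituting x = 1, y = 2:

LHS = sin(1 + 2) = sin(3) ≈ 0.1411
RHS = sin(1)·cos(2) + cos(1)·sin(2) = sin(1)·cos(2) + sin(2)·cos(1) ≈ 0.1411

LHS = RHS, so the equation holds at this point.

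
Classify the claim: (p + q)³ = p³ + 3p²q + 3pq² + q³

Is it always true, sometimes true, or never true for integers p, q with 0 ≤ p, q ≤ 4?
Always true

The identity holds for every pair in the range. For instance at (p, q) = (3, 1): both sides equal 64.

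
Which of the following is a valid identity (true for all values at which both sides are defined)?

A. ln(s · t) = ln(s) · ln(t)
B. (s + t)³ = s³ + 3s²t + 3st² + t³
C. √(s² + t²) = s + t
A: fails at (1, 5) — LHS = ln(5) ≈ 1.609, RHS = 0.
B: holds — e.g. at (1, 4), both sides equal 125.
C: fails at (2, 2) — LHS = 2·√(2) ≈ 2.828, RHS = 4.

Answer: B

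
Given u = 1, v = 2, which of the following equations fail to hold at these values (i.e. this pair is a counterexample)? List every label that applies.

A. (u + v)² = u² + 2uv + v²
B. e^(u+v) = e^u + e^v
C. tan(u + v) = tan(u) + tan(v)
B, C

Evaluating each claim at the given values:
A. LHS = 9, RHS = 9 → holds here (LHS = RHS)
B. LHS = e^3 ≈ 20.09, RHS = e + e^2 ≈ 10.11 → fails here (LHS ≠ RHS)
C. LHS = tan(3) ≈ -0.1425, RHS = tan(2) + tan(1) ≈ -0.6276 → fails here (LHS ≠ RHS)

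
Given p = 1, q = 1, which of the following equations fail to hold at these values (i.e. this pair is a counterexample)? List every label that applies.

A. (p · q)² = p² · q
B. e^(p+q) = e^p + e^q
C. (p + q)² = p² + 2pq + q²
Evaluating each claim at the given values:
A. LHS = 1, RHS = 1 → holds here (LHS = RHS)
B. LHS = e^2 ≈ 7.389, RHS = 2·e ≈ 5.437 → fails here (LHS ≠ RHS)
C. LHS = 4, RHS = 4 → holds here (LHS = RHS)

Answer: B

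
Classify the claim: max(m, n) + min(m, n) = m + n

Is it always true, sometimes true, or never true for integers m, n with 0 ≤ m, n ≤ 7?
The identity holds for every pair in the range. For instance at (m, n) = (1, 3): both sides equal 4.

Answer: Always true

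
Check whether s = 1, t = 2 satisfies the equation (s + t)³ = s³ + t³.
Fails

Substituting s = 1, t = 2:

LHS = (1 + 2)³ = 27
RHS = 1³ + 2³ = 9

LHS ≠ RHS, so the equation does not hold at this point.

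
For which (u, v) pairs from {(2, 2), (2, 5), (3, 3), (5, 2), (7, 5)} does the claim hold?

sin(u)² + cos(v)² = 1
Testing each pair:
(2, 2): LHS = cos(2)² + sin(2)² = 1, RHS = 1 → holds
(2, 5): LHS = cos(5)² + sin(2)² ≈ 0.9073, RHS = 1 → fails
(3, 3): LHS = sin(3)² + cos(3)² = 1, RHS = 1 → holds
(5, 2): LHS = cos(2)² + sin(5)² ≈ 1.093, RHS = 1 → fails
(7, 5): LHS = cos(5)² + sin(7)² ≈ 0.5121, RHS = 1 → fails

2 of 5 pairs satisfy the claim.

Answer: (2, 2), (3, 3)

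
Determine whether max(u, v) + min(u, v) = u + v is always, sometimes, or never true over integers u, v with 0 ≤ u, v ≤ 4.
Always true

The identity holds for every pair in the range. For instance at (u, v) = (2, 1): both sides equal 3.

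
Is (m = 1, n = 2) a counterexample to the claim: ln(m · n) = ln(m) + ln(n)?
Substituting m = 1, n = 2:
LHS = ln(1 · 2) = ln(2) ≈ 0.6931
RHS = ln(1) + ln(2) = ln(2) ≈ 0.6931

The sides agree, so this pair does not disprove the claim.

Answer: No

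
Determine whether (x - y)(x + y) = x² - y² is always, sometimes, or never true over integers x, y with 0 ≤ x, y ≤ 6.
The identity holds for every pair in the range. For instance at (x, y) = (6, 3): both sides equal 27.

Answer: Always true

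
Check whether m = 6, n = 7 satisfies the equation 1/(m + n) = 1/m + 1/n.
Fails

Substituting m = 6, n = 7:

LHS = 1/(6 + 7) = 1/13
RHS = 1/6 + 1/7 = 13/42

LHS ≠ RHS, so the equation does not hold at this point.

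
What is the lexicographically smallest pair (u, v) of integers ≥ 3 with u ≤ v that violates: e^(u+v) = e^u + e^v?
(u, v) = (3, 3)

Substituting (3, 3) into the claim:
LHS = e^(3+3) = e^6 ≈ 403.4
RHS = e^3 + e^3 = 2·e^3 ≈ 40.17

Since LHS ≠ RHS, this pair disproves the claim, and no lexicographically smaller pair (u ≤ v, integers ≥ 3) does.

For instance (5, 9) is also a counterexample (LHS = e^14 ≈ 1202604.3, RHS = e^5 + e^9 ≈ 8251), but it's lexicographically larger.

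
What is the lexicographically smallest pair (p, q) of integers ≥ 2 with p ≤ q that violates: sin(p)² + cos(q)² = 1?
Substituting (2, 3) into the claim:
LHS = sin(2)² + cos(3)² ≈ 1.807
RHS = 1

Since LHS ≠ RHS, this pair disproves the claim, and no lexicographically smaller pair (p ≤ q, integers ≥ 2) does.

For instance (5, 9) is also a counterexample (LHS = cos(9)² + sin(5)² ≈ 1.75, RHS = 1), but it's lexicographically larger.

Answer: (p, q) = (2, 3)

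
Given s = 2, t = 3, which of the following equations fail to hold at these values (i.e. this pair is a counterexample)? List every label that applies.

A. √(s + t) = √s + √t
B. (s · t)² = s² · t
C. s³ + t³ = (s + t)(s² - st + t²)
A, B

Evaluating each claim at the given values:
A. LHS = √(5) ≈ 2.236, RHS = √(2) + √(3) ≈ 3.146 → fails here (LHS ≠ RHS)
B. LHS = 36, RHS = 12 → fails here (LHS ≠ RHS)
C. LHS = 35, RHS = 35 → holds here (LHS = RHS)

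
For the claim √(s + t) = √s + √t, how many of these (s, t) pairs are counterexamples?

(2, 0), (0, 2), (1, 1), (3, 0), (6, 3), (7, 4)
Testing each pair:
(2, 0): LHS = √(2) ≈ 1.414, RHS = √(2) ≈ 1.414 → satisfies claim
(0, 2): LHS = √(2) ≈ 1.414, RHS = √(2) ≈ 1.414 → satisfies claim
(1, 1): LHS = √(2) ≈ 1.414, RHS = 2 → counterexample
(3, 0): LHS = √(3) ≈ 1.732, RHS = √(3) ≈ 1.732 → satisfies claim
(6, 3): LHS = 3, RHS = √(3) + √(6) ≈ 4.182 → counterexample
(7, 4): LHS = √(11) ≈ 3.317, RHS = 2 + √(7) ≈ 4.646 → counterexample

That makes 3 counterexamples.

Answer: 3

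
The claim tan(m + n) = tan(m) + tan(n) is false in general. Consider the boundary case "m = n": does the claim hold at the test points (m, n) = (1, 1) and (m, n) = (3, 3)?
No, fails at both test points

At (1, 1): LHS = tan(2) ≈ -2.185 ≠ RHS = 2·tan(1) ≈ 3.115
At (3, 3): LHS = tan(6) ≈ -0.291 ≠ RHS = 2·tan(3) ≈ -0.2851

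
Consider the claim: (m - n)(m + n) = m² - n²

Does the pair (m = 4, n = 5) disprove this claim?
Substituting m = 4, n = 5:
LHS = (4 - 5)(4 + 5) = -9
RHS = 4² - 5² = -9

The sides agree, so this pair does not disprove the claim.

Answer: No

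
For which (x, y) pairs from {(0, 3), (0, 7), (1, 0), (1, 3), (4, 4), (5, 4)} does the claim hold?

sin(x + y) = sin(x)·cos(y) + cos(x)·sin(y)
All pairs

Testing each pair:
(0, 3): LHS = sin(3) ≈ 0.1411, RHS = sin(3) ≈ 0.1411 → holds
(0, 7): LHS = sin(7) ≈ 0.657, RHS = sin(7) ≈ 0.657 → holds
(1, 0): LHS = sin(1) ≈ 0.8415, RHS = sin(1) ≈ 0.8415 → holds
(1, 3): LHS = sin(4) ≈ -0.7568, RHS = sin(1)·cos(3) + sin(3)·cos(1) ≈ -0.7568 → holds
(4, 4): LHS = sin(8) ≈ 0.9894, RHS = 2·sin(4)·cos(4) ≈ 0.9894 → holds
(5, 4): LHS = sin(9) ≈ 0.4121, RHS = sin(4)·cos(5) + sin(5)·cos(4) ≈ 0.4121 → holds

Every pair satisfies the claim.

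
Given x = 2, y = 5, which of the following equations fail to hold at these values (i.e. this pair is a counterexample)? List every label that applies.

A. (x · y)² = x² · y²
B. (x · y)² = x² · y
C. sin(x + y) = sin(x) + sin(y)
B, C

Evaluating each claim at the given values:
A. LHS = 100, RHS = 100 → holds here (LHS = RHS)
B. LHS = 100, RHS = 20 → fails here (LHS ≠ RHS)
C. LHS = sin(7) ≈ 0.657, RHS = sin(5) + sin(2) ≈ -0.04963 → fails here (LHS ≠ RHS)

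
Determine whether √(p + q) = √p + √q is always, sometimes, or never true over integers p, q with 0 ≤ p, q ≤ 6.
It holds at (p, q) = (6, 0) (both sides equal √(6) ≈ 2.449), but fails at (p, q) = (5, 3) (LHS = 2·√(2) ≈ 2.828, RHS = √(3) + √(5) ≈ 3.968).

Answer: Sometimes true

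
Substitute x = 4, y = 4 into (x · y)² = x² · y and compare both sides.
LHS = (4 · 4)² = 256
RHS = 4² · 4 = 64

LHS ≠ RHS, so the equation does not hold here.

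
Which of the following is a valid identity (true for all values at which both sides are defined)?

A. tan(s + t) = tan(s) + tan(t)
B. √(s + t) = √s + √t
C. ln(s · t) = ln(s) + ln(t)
A: fails at (2, 7) — LHS = tan(9) ≈ -0.4523, RHS = tan(2) + tan(7) ≈ -1.314.
B: fails at (1, 5) — LHS = √(6) ≈ 2.449, RHS = 1 + √(5) ≈ 3.236.
C: holds — e.g. at (1, 4), both sides equal ln(4) ≈ 1.386.

Answer: C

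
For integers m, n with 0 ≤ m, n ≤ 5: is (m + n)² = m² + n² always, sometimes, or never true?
It holds at (m, n) = (0, 5) (both sides equal 25), but fails at (m, n) = (3, 5) (LHS = 64, RHS = 34).

Answer: Sometimes true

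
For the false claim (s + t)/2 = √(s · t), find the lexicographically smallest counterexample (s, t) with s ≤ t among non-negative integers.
(s, t) = (0, 1)

At (0, 0): both sides equal 0, so it holds there.

Substituting (0, 1) into the claim:
LHS = (0 + 1)/2 = 1/2
RHS = √(0 · 1) = 0

Since LHS ≠ RHS, this pair disproves the claim, and no lexicographically smaller pair (s ≤ t, non-negative integers) does.

For instance (2, 3) is also a counterexample (LHS = 5/2, RHS = √(6) ≈ 2.449), but it's lexicographically larger.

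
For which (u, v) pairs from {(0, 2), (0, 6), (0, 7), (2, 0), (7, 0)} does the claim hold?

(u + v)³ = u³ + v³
Testing each pair:
(0, 2): LHS = 8, RHS = 8 → holds
(0, 6): LHS = 216, RHS = 216 → holds
(0, 7): LHS = 343, RHS = 343 → holds
(2, 0): LHS = 8, RHS = 8 → holds
(7, 0): LHS = 343, RHS = 343 → holds

Every pair satisfies the claim.

Answer: All pairs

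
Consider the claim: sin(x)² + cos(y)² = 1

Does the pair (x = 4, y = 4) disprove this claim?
No

Substituting x = 4, y = 4:
LHS = sin(4)² + cos(4)² = 1
RHS = 1

The sides agree, so this pair does not disprove the claim.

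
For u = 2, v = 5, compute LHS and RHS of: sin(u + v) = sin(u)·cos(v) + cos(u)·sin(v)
LHS = sin(2 + 5) = sin(7) ≈ 0.657
RHS = sin(2)·cos(5) + cos(2)·sin(5) = sin(2)·cos(5) + sin(5)·cos(2) ≈ 0.657

LHS = RHS: the two sides agree.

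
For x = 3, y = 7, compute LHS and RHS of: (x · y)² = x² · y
LHS = (3 · 7)² = 441
RHS = 3² · 7 = 63

LHS ≠ RHS, so the equation does not hold here.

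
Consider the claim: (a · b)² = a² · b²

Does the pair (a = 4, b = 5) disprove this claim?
Substituting a = 4, b = 5:
LHS = (4 · 5)² = 400
RHS = 4² · 5² = 400

The sides agree, so this pair does not disprove the claim.

Answer: No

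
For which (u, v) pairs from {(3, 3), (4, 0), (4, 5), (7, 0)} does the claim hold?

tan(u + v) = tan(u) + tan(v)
Testing each pair:
(3, 3): LHS = tan(6) ≈ -0.291, RHS = 2·tan(3) ≈ -0.2851 → fails
(4, 0): LHS = tan(4) ≈ 1.158, RHS = tan(4) ≈ 1.158 → holds
(4, 5): LHS = tan(9) ≈ -0.4523, RHS = tan(5) + tan(4) ≈ -2.223 → fails
(7, 0): LHS = tan(7) ≈ 0.8714, RHS = tan(7) ≈ 0.8714 → holds

2 of 4 pairs satisfy the claim.

Answer: (4, 0), (7, 0)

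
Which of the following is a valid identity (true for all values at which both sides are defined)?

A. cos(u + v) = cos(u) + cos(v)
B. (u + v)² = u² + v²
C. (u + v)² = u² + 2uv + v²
A: fails at (2, 4) — LHS = cos(6) ≈ 0.9602, RHS = cos(4) + cos(2) ≈ -1.07.
B: fails at (6, 7) — LHS = 169, RHS = 85.
C: holds — e.g. at (6, 7), both sides equal 169.

Answer: C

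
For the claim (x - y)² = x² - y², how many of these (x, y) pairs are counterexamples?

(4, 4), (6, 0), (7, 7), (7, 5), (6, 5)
2

Testing each pair:
(4, 4): LHS = 0, RHS = 0 → satisfies claim
(6, 0): LHS = 36, RHS = 36 → satisfies claim
(7, 7): LHS = 0, RHS = 0 → satisfies claim
(7, 5): LHS = 4, RHS = 24 → counterexample
(6, 5): LHS = 1, RHS = 11 → counterexample

That makes 2 counterexamples.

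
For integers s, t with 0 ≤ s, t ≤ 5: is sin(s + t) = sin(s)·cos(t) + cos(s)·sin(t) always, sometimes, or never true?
Always true

The identity holds for every pair in the range. For instance at (s, t) = (1, 3): both sides equal sin(4) ≈ -0.7568.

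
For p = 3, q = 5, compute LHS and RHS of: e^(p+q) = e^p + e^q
LHS = e^(3+5) = e^8 ≈ 2981
RHS = e^3 + e^5 ≈ 168.5

LHS ≠ RHS (they differ by about 2812), so the equation does not hold here.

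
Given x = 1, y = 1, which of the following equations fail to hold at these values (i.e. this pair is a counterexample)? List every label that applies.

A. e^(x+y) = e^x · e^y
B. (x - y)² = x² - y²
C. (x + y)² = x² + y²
C

Evaluating each claim at the given values:
A. LHS = e^2 ≈ 7.389, RHS = e^2 ≈ 7.389 → holds here (LHS = RHS)
B. LHS = 0, RHS = 0 → holds here (LHS = RHS)
C. LHS = 4, RHS = 2 → fails here (LHS ≠ RHS)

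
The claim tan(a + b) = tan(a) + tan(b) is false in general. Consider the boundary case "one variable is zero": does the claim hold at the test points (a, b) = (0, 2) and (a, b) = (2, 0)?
Yes, holds at both test points

At (0, 2): LHS = tan(2) ≈ -2.185, RHS = tan(2) ≈ -2.185 → equal
At (2, 0): LHS = tan(2) ≈ -2.185, RHS = tan(2) ≈ -2.185 → equal

So the claim does hold at both of these boundary points, even though it is not an identity.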